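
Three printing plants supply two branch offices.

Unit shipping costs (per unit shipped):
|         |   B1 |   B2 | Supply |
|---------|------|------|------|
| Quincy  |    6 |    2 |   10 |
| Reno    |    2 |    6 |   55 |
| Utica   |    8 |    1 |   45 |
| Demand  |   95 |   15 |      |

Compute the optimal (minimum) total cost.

425

One minimum-cost allocation:
  Quincy to B1: 10 boxes
  Reno to B1: 55 boxes
  Utica to B1: 30 boxes
  Utica to B2: 15 boxes
Total cost = 425.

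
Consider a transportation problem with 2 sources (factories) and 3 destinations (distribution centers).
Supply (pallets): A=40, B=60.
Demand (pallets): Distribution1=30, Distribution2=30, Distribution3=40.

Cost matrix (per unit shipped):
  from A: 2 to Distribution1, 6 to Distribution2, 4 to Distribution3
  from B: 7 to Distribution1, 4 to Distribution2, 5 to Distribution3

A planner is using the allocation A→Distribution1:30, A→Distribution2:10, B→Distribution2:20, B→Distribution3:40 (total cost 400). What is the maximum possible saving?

30

Current plan cost = 30·2 + 10·6 + 20·4 + 40·5 = 400.
Optimal plan:
  A to Distribution1: 30 pallets
  A to Distribution3: 10 pallets
  B to Distribution2: 30 pallets
  B to Distribution3: 30 pallets
Optimal cost = 370.
Saving = 400 − 370 = 30.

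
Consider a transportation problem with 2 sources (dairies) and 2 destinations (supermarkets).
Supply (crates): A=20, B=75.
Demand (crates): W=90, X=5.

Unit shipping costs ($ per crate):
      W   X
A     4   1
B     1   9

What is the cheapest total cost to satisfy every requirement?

140

Optimal allocation:
  A–W: 15 × $4 = $60
  A–X: 5 × $1 = $5
  B–W: 75 × $1 = $75
Total = 60 + 5 + 75 = $140.
(Supply check: A ships 20; B ships 75.)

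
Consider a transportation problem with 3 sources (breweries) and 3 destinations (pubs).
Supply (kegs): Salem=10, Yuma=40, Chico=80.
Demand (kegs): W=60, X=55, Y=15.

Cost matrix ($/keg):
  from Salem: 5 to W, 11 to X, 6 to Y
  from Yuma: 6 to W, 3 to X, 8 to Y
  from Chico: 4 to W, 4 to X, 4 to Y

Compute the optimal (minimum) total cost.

490

A cheapest plan:
  Salem→W: 10 × $5 = $50
  Yuma→X: 40 × $3 = $120
  Chico→W: 50 × $4 = $200
  Chico→X: 15 × $4 = $60
  Chico→Y: 15 × $4 = $60
Total = 50 + 120 + 200 + 60 + 60 = $490.
(Supply check: Salem ships 10; Yuma ships 40; Chico ships 80.)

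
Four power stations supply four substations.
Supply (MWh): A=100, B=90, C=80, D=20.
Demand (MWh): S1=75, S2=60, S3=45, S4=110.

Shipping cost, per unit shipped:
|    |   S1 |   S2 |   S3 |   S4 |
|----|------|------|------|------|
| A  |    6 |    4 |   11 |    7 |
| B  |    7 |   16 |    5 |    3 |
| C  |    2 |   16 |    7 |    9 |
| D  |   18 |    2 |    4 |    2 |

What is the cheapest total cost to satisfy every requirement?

1095

Optimal allocation:
  A to S2: 60 × 4 = 240
  A to S4: 40 × 7 = 280
  B to S3: 20 × 5 = 100
  B to S4: 70 × 3 = 210
  C to S1: 75 × 2 = 150
  C to S3: 5 × 7 = 35
  D to S3: 20 × 4 = 80
Total = 240 + 280 + 100 + 210 + 150 + 35 + 80 = 1095.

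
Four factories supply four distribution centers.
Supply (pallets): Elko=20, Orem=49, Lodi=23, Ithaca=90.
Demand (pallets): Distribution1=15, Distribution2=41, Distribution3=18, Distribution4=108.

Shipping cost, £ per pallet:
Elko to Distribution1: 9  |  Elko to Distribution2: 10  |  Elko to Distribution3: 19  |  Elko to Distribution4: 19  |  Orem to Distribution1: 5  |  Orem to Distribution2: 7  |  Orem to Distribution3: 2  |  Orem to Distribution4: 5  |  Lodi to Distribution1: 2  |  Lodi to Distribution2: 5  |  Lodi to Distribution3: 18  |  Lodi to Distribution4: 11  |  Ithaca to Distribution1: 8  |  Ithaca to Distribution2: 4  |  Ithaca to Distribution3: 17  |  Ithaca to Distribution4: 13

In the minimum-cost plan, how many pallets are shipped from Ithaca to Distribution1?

Optimal shipments:
  Elko→Distribution1: 15 × £9 = £135
  Elko→Distribution4: 5 × £19 = £95
  Orem→Distribution3: 18 × £2 = £36
  Orem→Distribution4: 31 × £5 = £155
  Lodi→Distribution4: 23 × £11 = £253
  Ithaca→Distribution2: 41 × £4 = £164
  Ithaca→Distribution4: 49 × £13 = £637
Total cost = £1475.
The route Ithaca→Distribution1 is not used.

0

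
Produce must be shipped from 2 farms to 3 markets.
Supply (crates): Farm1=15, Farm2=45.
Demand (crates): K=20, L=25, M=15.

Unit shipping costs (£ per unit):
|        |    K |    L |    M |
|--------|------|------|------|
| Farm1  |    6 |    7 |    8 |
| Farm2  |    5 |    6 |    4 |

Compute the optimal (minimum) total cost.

One minimum-cost allocation:
  Farm1→K: 15 crates
  Farm2→K: 5 crates
  Farm2→L: 25 crates
  Farm2→M: 15 crates
Total cost = £325.

325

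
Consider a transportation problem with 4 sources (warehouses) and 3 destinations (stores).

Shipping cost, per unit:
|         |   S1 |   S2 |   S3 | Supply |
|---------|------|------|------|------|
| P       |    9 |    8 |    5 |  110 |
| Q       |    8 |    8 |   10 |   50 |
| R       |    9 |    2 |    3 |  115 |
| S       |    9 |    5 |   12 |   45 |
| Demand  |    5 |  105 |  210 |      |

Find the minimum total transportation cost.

A cheapest plan:
  P→S3: 110 × 5 = 550
  Q→S1: 5 × 8 = 40
  Q→S2: 45 × 8 = 360
  R→S2: 15 × 2 = 30
  R→S3: 100 × 3 = 300
  S→S2: 45 × 5 = 225
Total = 550 + 40 + 360 + 30 + 300 + 225 = 1505.

1505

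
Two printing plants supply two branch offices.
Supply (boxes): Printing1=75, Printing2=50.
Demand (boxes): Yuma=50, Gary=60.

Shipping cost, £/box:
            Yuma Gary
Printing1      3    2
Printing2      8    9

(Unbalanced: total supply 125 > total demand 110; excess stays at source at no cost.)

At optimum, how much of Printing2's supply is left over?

15

An optimal plan:
  Printing1 to Yuma: 15 × £3 = £45
  Printing1 to Gary: 60 × £2 = £120
  Printing2 to Yuma: 35 × £8 = £280
Total cost = £445.
Printing2 ships 35 of its 50, leaving 15.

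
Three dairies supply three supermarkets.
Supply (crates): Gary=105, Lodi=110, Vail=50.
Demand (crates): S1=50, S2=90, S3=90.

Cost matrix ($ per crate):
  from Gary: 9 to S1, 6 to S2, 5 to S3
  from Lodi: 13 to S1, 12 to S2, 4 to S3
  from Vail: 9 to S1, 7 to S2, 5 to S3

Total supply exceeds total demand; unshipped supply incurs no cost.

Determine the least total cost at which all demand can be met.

An optimal shipping plan:
  Gary→S2: 90 × $6 = $540
  Lodi→S3: 90 × $4 = $360
  Vail→S1: 50 × $9 = $450
Total = 540 + 360 + 450 = $1350.
(Supply check: Gary ships 90; Lodi ships 90; Vail ships 50.)

1350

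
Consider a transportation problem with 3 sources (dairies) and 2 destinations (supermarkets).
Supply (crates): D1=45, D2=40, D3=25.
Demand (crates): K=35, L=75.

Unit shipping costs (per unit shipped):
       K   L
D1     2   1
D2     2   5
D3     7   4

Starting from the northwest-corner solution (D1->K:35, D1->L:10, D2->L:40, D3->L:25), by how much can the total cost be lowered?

140

Current plan cost = 35·2 + 10·1 + 40·5 + 25·4 = 380.
Optimal plan:
  D1 to L: 45 × 1 = 45
  D2 to K: 35 × 2 = 70
  D2 to L: 5 × 5 = 25
  D3 to L: 25 × 4 = 100
Optimal cost = 240.
Saving = 380 − 240 = 140.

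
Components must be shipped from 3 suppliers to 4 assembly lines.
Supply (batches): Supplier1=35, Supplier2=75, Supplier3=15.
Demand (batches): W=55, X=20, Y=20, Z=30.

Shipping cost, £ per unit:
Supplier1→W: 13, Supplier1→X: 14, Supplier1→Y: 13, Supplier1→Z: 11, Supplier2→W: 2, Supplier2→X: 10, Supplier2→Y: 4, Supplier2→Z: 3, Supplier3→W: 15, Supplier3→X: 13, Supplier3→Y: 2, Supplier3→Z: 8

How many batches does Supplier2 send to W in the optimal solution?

The minimum-cost plan:
  Supplier1→X: 20 batches
  Supplier1→Z: 15 batches
  Supplier2→W: 55 batches
  Supplier2→Y: 5 batches
  Supplier2→Z: 15 batches
  Supplier3→Y: 15 batches
Total cost = £650.
So Supplier2→W carries 55 batches.

55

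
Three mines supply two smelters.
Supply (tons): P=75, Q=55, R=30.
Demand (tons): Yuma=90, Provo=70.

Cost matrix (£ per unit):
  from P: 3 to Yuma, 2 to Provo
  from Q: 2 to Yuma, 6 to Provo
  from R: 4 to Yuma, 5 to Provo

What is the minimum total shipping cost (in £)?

385

Optimal allocation:
  P to Yuma: 5 tons
  P to Provo: 70 tons
  Q to Yuma: 55 tons
  R to Yuma: 30 tons
Total cost = £385.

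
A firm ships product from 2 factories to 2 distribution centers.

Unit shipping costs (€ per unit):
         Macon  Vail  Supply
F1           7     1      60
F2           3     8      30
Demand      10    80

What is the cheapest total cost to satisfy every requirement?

250

A cheapest plan:
  F1->Vail: 60 × €1 = €60
  F2->Macon: 10 × €3 = €30
  F2->Vail: 20 × €8 = €160
Total = 60 + 30 + 160 = €250.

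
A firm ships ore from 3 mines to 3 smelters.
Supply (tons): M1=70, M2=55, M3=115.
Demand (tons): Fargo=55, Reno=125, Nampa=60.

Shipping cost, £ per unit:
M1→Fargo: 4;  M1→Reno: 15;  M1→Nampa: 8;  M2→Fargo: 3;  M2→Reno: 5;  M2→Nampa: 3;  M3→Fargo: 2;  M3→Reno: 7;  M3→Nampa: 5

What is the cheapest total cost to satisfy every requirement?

A cheapest plan:
  M1→Fargo: 55 × £4 = £220
  M1→Nampa: 15 × £8 = £120
  M2→Reno: 10 × £5 = £50
  M2→Nampa: 45 × £3 = £135
  M3→Reno: 115 × £7 = £805
Total = 220 + 120 + 50 + 135 + 805 = £1330.
(Supply check: M1 ships 70; M2 ships 55; M3 ships 115.)

1330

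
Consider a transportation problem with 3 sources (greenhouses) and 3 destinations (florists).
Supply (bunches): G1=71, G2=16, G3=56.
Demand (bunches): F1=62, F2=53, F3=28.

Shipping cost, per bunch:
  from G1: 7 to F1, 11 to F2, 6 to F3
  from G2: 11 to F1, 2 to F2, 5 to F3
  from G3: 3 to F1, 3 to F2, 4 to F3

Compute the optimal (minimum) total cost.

Optimal allocation:
  G1→F1: 43 × 7 = 301
  G1→F3: 28 × 6 = 168
  G2→F2: 16 × 2 = 32
  G3→F1: 19 × 3 = 57
  G3→F2: 37 × 3 = 111
Total = 301 + 168 + 32 + 57 + 111 = 669.

669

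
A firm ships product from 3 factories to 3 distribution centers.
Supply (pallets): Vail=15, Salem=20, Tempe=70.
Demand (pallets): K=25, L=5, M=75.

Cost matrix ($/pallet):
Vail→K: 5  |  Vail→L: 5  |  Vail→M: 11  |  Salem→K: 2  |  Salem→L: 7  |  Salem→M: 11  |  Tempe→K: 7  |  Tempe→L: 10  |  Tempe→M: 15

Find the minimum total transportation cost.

An optimal shipping plan:
  Vail–L: 5 × $5 = $25
  Vail–M: 10 × $11 = $110
  Salem–K: 20 × $2 = $40
  Tempe–K: 5 × $7 = $35
  Tempe–M: 65 × $15 = $975
Total = 25 + 110 + 40 + 35 + 975 = $1185.

1185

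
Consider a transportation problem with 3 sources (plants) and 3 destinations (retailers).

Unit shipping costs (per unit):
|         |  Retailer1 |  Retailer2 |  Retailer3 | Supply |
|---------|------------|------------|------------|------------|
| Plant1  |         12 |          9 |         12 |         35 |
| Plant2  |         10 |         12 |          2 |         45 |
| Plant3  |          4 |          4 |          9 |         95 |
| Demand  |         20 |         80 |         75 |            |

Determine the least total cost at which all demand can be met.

One minimum-cost allocation:
  Plant1->Retailer2: 5 × 9 = 45
  Plant1->Retailer3: 30 × 12 = 360
  Plant2->Retailer3: 45 × 2 = 90
  Plant3->Retailer1: 20 × 4 = 80
  Plant3->Retailer2: 75 × 4 = 300
Total = 45 + 360 + 90 + 80 + 300 = 875.

875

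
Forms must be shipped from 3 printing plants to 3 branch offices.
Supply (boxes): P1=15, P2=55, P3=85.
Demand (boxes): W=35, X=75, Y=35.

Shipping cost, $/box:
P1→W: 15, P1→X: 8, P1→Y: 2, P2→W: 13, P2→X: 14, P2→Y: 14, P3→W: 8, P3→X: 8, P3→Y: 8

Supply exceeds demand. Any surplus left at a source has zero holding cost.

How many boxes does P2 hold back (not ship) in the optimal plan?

10

Minimum-cost shipments:
  P1–Y: 15 × $2 = $30
  P2–W: 35 × $13 = $455
  P2–X: 10 × $14 = $140
  P3–X: 65 × $8 = $520
  P3–Y: 20 × $8 = $160
Total cost = $1305.
P2 ships 45 of its 55, leaving 10.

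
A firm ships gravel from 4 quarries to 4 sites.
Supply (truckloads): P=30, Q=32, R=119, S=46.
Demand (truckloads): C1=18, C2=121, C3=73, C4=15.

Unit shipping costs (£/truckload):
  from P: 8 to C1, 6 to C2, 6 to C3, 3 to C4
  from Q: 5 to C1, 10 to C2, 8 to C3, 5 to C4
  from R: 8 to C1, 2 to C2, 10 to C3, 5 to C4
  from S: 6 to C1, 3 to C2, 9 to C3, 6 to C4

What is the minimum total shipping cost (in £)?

977

An optimal shipping plan:
  P–C3: 30 × £6 = £180
  Q–C1: 17 × £5 = £85
  Q–C4: 15 × £5 = £75
  R–C2: 119 × £2 = £238
  S–C1: 1 × £6 = £6
  S–C2: 2 × £3 = £6
  S–C3: 43 × £9 = £387
Total = 180 + 85 + 75 + 238 + 6 + 6 + 387 = £977.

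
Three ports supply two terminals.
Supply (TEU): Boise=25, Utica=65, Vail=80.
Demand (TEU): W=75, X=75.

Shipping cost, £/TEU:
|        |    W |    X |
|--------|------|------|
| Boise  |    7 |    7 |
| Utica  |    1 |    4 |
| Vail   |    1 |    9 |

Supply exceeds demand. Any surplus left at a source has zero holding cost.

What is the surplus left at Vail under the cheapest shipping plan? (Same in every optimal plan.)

5

Minimum-cost shipments:
  Boise to X: 10 × £7 = £70
  Utica to X: 65 × £4 = £260
  Vail to W: 75 × £1 = £75
Total cost = £405.
Vail ships 75 of its 80, leaving 5.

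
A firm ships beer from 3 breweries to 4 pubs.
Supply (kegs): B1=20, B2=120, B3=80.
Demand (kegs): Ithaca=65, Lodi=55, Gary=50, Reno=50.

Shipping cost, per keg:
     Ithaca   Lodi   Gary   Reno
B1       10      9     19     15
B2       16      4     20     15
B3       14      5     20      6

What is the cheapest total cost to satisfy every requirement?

2380

An optimal shipping plan:
  B1→Ithaca: 20 × 10 = 200
  B2→Ithaca: 15 × 16 = 240
  B2→Lodi: 55 × 4 = 220
  B2→Gary: 50 × 20 = 1000
  B3→Ithaca: 30 × 14 = 420
  B3→Reno: 50 × 6 = 300
Total = 200 + 240 + 220 + 1000 + 420 + 300 = 2380.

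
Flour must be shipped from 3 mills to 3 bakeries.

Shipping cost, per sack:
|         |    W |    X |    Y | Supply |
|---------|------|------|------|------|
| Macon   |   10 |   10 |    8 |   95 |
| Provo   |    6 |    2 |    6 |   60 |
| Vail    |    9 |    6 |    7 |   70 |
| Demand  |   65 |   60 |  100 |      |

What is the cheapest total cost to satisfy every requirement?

1500

One minimum-cost allocation:
  Macon→Y: 95 × 8 = 760
  Provo→X: 60 × 2 = 120
  Vail→W: 65 × 9 = 585
  Vail→Y: 5 × 7 = 35
Total = 760 + 120 + 585 + 35 = 1500.
(Supply check: Macon ships 95; Provo ships 60; Vail ships 70.)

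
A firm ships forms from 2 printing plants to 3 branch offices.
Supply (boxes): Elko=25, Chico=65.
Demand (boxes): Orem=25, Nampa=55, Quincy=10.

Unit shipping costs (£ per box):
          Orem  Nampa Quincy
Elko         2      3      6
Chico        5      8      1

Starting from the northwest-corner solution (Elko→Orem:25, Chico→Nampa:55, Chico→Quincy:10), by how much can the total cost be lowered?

50

Current plan cost = 25·2 + 55·8 + 10·1 = £500.
Optimal plan:
  Elko–Nampa: 25 boxes
  Chico–Orem: 25 boxes
  Chico–Nampa: 30 boxes
  Chico–Quincy: 10 boxes
Optimal cost = £450.
Saving = 500 − 450 = £50.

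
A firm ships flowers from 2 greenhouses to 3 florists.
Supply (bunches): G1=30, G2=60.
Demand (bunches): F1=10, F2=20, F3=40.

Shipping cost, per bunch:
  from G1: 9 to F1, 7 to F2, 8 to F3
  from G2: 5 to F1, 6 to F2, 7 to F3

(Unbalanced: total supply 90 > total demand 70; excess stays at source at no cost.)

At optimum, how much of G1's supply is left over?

An optimal plan:
  G1→F3: 10 × 8 = 80
  G2→F1: 10 × 5 = 50
  G2→F2: 20 × 6 = 120
  G2→F3: 30 × 7 = 210
Total cost = 460.
G1 ships 10 of its 30, leaving 20.

20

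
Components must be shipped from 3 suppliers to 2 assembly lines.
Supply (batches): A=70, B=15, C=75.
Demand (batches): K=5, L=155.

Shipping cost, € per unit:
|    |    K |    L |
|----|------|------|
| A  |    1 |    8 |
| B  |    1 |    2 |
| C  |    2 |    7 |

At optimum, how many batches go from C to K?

Optimal shipments:
  A to K: 5 batches
  A to L: 65 batches
  B to L: 15 batches
  C to L: 75 batches
Total cost = €1080.
The route C→K is not used.

0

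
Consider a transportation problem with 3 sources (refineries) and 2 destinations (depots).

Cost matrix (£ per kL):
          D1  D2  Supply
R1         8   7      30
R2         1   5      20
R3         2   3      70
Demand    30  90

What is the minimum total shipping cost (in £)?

An optimal shipping plan:
  R1->D2: 30 × £7 = £210
  R2->D1: 20 × £1 = £20
  R3->D1: 10 × £2 = £20
  R3->D2: 60 × £3 = £180
Total = 210 + 20 + 20 + 180 = £430.
(Supply check: R1 ships 30; R2 ships 20; R3 ships 70.)

430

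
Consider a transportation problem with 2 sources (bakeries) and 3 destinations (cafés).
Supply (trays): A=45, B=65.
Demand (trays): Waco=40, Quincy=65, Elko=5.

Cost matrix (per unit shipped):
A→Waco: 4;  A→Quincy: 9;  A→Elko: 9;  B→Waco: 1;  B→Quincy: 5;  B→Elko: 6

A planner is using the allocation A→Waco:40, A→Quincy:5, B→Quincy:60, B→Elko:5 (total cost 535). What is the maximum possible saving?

Current plan cost = 40·4 + 5·9 + 60·5 + 5·6 = 535.
Optimal plan:
  A→Waco: 40 trays
  A→Elko: 5 trays
  B→Quincy: 65 trays
Optimal cost = 530.
Saving = 535 − 530 = 5.

5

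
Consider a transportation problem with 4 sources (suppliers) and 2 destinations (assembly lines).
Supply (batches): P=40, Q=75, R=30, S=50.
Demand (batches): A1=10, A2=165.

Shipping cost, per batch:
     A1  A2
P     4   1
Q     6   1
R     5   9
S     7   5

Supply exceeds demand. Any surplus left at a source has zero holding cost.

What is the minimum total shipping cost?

Optimal allocation:
  P–A2: 40 batches
  Q–A2: 75 batches
  R–A1: 10 batches
  S–A2: 50 batches
Total cost = 415.
(Supply check: P ships 40; Q ships 75; R ships 10; S ships 50.)

415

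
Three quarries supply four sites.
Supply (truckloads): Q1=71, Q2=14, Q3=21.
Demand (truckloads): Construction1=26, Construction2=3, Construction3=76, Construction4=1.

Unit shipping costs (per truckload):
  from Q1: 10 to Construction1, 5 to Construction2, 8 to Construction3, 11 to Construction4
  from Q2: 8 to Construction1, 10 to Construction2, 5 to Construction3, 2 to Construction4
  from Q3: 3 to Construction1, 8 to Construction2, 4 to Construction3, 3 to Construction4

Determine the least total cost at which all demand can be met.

699

Optimal allocation:
  Q1->Construction1: 5 truckloads
  Q1->Construction2: 3 truckloads
  Q1->Construction3: 63 truckloads
  Q2->Construction3: 13 truckloads
  Q2->Construction4: 1 truckloads
  Q3->Construction1: 21 truckloads
Total cost = 699.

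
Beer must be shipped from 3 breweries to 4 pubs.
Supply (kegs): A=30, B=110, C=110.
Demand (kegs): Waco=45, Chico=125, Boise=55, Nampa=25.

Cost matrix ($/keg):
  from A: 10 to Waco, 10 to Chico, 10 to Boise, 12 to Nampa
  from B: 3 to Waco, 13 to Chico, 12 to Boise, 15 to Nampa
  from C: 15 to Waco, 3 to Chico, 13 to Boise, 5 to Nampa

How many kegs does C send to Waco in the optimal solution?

0

Solving gives:
  A→Chico: 30 × $10 = $300
  B→Waco: 45 × $3 = $135
  B→Chico: 10 × $13 = $130
  B→Boise: 55 × $12 = $660
  C→Chico: 85 × $3 = $255
  C→Nampa: 25 × $5 = $125
Total cost = $1605.
The route C→Waco is not used.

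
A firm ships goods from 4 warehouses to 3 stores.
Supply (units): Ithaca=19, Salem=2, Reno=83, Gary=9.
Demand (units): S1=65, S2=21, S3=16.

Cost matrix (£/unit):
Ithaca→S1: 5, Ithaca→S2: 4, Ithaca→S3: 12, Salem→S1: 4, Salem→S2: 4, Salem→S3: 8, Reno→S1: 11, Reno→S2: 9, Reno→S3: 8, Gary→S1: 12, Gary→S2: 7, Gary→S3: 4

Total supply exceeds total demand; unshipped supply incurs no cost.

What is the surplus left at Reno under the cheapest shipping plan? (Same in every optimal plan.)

Minimum-cost shipments:
  Ithaca to S1: 19 units
  Salem to S1: 2 units
  Reno to S1: 44 units
  Reno to S2: 21 units
  Reno to S3: 7 units
  Gary to S3: 9 units
Total cost = £868.
Reno ships 72 of its 83, leaving 11.

11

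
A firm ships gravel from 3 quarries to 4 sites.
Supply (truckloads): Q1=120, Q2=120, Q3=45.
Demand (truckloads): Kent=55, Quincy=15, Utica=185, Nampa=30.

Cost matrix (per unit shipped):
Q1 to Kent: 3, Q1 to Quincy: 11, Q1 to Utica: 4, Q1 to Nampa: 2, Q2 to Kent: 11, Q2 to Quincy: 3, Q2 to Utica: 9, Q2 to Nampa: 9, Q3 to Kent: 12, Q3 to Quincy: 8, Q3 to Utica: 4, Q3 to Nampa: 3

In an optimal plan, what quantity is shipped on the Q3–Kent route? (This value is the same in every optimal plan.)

The minimum-cost plan:
  Q1->Kent: 55 × 3 = 165
  Q1->Utica: 35 × 4 = 140
  Q1->Nampa: 30 × 2 = 60
  Q2->Quincy: 15 × 3 = 45
  Q2->Utica: 105 × 9 = 945
  Q3->Utica: 45 × 4 = 180
Total cost = 1535.
The route Q3→Kent is not used.

0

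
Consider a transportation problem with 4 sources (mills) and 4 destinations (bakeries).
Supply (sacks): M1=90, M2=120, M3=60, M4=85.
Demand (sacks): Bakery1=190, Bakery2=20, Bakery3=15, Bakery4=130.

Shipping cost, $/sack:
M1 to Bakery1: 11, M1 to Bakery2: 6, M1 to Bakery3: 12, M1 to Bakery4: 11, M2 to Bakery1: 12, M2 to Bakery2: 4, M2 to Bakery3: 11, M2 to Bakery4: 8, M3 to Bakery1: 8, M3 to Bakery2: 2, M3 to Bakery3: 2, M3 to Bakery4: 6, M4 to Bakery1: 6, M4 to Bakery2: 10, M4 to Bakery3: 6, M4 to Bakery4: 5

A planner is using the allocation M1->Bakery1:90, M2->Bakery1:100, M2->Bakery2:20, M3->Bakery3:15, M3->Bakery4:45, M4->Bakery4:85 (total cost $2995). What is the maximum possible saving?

Current plan cost = 90·11 + 100·12 + 20·4 + 15·2 + 45·6 + 85·5 = $2995.
Optimal plan:
  M1→Bakery1: 90 × $11 = $990
  M2→Bakery4: 120 × $8 = $960
  M3→Bakery1: 15 × $8 = $120
  M3→Bakery2: 20 × $2 = $40
  M3→Bakery3: 15 × $2 = $30
  M3→Bakery4: 10 × $6 = $60
  M4→Bakery1: 85 × $6 = $510
Optimal cost = $2710.
Saving = 2995 − 2710 = $285.

285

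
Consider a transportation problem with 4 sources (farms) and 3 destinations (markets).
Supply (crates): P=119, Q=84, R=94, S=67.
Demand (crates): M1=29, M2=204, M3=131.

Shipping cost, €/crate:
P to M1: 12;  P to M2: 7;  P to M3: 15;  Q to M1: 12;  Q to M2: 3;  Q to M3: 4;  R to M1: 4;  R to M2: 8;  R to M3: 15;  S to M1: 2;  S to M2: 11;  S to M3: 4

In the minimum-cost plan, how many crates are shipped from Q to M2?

Solving gives:
  P->M2: 119 × €7 = €833
  Q->M2: 20 × €3 = €60
  Q->M3: 64 × €4 = €256
  R->M1: 29 × €4 = €116
  R->M2: 65 × €8 = €520
  S->M3: 67 × €4 = €268
Total cost = €2053.
So Q→M2 carries 20 crates.

20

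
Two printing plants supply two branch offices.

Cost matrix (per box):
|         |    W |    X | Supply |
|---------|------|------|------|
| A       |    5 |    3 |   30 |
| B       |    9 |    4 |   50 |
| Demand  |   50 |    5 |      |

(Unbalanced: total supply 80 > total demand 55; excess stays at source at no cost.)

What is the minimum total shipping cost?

350

Optimal allocation:
  A→W: 30 × 5 = 150
  B→W: 20 × 9 = 180
  B→X: 5 × 4 = 20
Total = 150 + 180 + 20 = 350.
(Supply check: A ships 30; B ships 25.)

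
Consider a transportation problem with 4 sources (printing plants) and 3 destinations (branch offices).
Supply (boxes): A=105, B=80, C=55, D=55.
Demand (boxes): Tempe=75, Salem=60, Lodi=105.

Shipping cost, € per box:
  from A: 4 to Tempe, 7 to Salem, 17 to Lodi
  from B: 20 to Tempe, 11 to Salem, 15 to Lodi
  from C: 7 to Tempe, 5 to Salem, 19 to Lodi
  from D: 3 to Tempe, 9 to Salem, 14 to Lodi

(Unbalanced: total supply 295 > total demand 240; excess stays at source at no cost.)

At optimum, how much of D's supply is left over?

Minimum-cost shipments:
  A–Tempe: 75 × €4 = €300
  A–Salem: 5 × €7 = €35
  B–Lodi: 50 × €15 = €750
  C–Salem: 55 × €5 = €275
  D–Lodi: 55 × €14 = €770
Total cost = €2130.
D ships 55 of its 55, leaving 0.

0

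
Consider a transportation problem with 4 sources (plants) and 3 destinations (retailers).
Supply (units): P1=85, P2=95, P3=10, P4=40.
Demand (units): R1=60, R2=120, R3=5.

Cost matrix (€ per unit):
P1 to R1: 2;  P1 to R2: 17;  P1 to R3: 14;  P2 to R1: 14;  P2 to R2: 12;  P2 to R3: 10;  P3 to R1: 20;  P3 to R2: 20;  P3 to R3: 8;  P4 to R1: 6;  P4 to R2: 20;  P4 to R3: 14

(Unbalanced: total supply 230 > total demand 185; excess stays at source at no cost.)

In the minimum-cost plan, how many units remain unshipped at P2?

Minimum-cost shipments:
  P1 to R1: 60 × €2 = €120
  P1 to R2: 25 × €17 = €425
  P2 to R2: 95 × €12 = €1140
  P3 to R3: 5 × €8 = €40
Total cost = €1725.
P2 ships 95 of its 95, leaving 0.

0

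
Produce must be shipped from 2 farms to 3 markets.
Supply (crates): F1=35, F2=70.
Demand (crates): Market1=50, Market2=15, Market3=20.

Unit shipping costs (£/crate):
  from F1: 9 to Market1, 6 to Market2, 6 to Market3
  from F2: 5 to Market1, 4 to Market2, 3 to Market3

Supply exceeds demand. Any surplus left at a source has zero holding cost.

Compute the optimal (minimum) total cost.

400

One minimum-cost allocation:
  F1->Market2: 15 × £6 = £90
  F2->Market1: 50 × £5 = £250
  F2->Market3: 20 × £3 = £60
Total = 90 + 250 + 60 = £400.
(Supply check: F1 ships 15; F2 ships 70.)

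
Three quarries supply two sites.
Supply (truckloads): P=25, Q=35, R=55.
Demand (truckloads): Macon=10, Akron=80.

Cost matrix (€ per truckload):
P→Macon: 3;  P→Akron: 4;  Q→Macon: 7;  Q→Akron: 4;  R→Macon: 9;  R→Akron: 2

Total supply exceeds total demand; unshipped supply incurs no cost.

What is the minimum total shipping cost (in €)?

An optimal shipping plan:
  P to Macon: 10 × €3 = €30
  P to Akron: 15 × €4 = €60
  Q to Akron: 10 × €4 = €40
  R to Akron: 55 × €2 = €110
Total = 30 + 60 + 40 + 110 = €240.

240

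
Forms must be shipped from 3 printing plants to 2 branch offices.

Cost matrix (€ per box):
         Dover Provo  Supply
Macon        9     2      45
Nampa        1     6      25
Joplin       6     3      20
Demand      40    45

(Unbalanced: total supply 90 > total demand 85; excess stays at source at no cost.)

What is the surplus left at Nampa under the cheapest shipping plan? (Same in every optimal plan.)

0

An optimal plan:
  Macon→Provo: 45 × €2 = €90
  Nampa→Dover: 25 × €1 = €25
  Joplin→Dover: 15 × €6 = €90
Total cost = €205.
Nampa ships 25 of its 25, leaving 0.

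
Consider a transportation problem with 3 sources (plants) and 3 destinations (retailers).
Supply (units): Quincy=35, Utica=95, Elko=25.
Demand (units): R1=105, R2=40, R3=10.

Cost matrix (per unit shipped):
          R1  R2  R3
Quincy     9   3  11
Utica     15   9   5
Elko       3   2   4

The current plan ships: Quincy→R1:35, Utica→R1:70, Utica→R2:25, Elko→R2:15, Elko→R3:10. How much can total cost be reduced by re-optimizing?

185

Current plan cost = 35·9 + 70·15 + 25·9 + 15·2 + 10·4 = 1660.
Optimal plan:
  Quincy–R2: 35 × 3 = 105
  Utica–R1: 80 × 15 = 1200
  Utica–R2: 5 × 9 = 45
  Utica–R3: 10 × 5 = 50
  Elko–R1: 25 × 3 = 75
Optimal cost = 1475.
Saving = 1660 − 1475 = 185.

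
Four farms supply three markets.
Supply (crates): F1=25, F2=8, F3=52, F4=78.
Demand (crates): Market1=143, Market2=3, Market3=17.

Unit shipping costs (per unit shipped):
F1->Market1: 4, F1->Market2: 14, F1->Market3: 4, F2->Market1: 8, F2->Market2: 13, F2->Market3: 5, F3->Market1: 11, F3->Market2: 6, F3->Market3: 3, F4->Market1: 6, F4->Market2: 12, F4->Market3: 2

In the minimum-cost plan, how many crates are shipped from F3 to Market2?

3

Solving gives:
  F1–Market1: 25 × 4 = 100
  F2–Market1: 8 × 8 = 64
  F3–Market1: 32 × 11 = 352
  F3–Market2: 3 × 6 = 18
  F3–Market3: 17 × 3 = 51
  F4–Market1: 78 × 6 = 468
Total cost = 1053.
So F3→Market2 carries 3 crates.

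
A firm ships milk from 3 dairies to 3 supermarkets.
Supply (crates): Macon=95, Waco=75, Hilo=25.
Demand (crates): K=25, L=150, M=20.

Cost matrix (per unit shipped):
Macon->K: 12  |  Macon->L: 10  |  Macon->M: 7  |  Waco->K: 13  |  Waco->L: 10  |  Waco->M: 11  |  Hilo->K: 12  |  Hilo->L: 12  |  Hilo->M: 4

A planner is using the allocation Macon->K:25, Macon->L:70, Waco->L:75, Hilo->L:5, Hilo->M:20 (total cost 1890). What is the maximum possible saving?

Current plan cost = 25·12 + 70·10 + 75·10 + 5·12 + 20·4 = 1890.
Optimal plan:
  Macon→K: 20 × 12 = 240
  Macon→L: 75 × 10 = 750
  Waco→L: 75 × 10 = 750
  Hilo→K: 5 × 12 = 60
  Hilo→M: 20 × 4 = 80
Optimal cost = 1880.
Saving = 1890 − 1880 = 10.

10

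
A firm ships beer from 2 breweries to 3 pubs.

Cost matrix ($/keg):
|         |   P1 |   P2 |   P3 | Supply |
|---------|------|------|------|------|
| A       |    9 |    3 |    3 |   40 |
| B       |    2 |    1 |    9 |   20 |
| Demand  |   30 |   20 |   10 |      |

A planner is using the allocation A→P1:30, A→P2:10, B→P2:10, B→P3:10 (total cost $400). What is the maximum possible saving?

180

Current plan cost = 30·9 + 10·3 + 10·1 + 10·9 = $400.
Optimal plan:
  A->P1: 10 kegs
  A->P2: 20 kegs
  A->P3: 10 kegs
  B->P1: 20 kegs
Optimal cost = $220.
Saving = 400 − 220 = $180.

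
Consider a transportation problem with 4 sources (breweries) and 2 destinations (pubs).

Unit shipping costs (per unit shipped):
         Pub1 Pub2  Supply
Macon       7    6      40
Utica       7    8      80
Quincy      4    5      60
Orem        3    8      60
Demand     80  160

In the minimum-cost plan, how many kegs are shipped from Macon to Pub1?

0

The minimum-cost plan:
  Macon to Pub2: 40 kegs
  Utica to Pub1: 20 kegs
  Utica to Pub2: 60 kegs
  Quincy to Pub2: 60 kegs
  Orem to Pub1: 60 kegs
Total cost = 1340.
The route Macon→Pub1 is not used.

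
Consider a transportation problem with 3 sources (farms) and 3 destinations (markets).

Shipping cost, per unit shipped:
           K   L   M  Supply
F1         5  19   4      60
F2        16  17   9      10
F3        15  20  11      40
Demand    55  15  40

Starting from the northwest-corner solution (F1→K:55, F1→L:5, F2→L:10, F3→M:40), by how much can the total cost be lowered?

Current plan cost = 55·5 + 5·19 + 10·17 + 40·11 = 980.
Optimal plan:
  F1–K: 55 crates
  F1–M: 5 crates
  F2–L: 10 crates
  F3–L: 5 crates
  F3–M: 35 crates
Optimal cost = 950.
Saving = 980 − 950 = 30.

30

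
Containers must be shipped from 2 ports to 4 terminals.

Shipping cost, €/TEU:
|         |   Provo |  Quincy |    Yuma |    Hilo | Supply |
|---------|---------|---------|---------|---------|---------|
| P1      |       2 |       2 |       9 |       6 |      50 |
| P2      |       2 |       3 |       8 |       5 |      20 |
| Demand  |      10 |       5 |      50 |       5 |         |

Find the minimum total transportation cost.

490

One minimum-cost allocation:
  P1→Provo: 10 × €2 = €20
  P1→Quincy: 5 × €2 = €10
  P1→Yuma: 30 × €9 = €270
  P1→Hilo: 5 × €6 = €30
  P2→Yuma: 20 × €8 = €160
Total = 20 + 10 + 270 + 30 + 160 = €490.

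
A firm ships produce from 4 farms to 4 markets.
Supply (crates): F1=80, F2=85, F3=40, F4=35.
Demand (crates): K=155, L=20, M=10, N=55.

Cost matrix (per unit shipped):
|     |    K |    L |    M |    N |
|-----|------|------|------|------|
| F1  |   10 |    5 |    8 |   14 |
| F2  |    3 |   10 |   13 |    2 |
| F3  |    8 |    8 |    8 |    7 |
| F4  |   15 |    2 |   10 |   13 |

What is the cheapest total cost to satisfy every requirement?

A cheapest plan:
  F1→K: 80 × 10 = 800
  F2→K: 35 × 3 = 105
  F2→N: 50 × 2 = 100
  F3→K: 40 × 8 = 320
  F4→L: 20 × 2 = 40
  F4→M: 10 × 10 = 100
  F4→N: 5 × 13 = 65
Total = 800 + 105 + 100 + 320 + 40 + 100 + 65 = 1530.

1530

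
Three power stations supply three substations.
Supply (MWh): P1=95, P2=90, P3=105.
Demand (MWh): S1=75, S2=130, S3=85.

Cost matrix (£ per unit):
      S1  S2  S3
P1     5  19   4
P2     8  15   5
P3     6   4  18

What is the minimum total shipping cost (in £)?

1575

An optimal shipping plan:
  P1–S1: 75 MWh
  P1–S3: 20 MWh
  P2–S2: 25 MWh
  P2–S3: 65 MWh
  P3–S2: 105 MWh
Total cost = £1575.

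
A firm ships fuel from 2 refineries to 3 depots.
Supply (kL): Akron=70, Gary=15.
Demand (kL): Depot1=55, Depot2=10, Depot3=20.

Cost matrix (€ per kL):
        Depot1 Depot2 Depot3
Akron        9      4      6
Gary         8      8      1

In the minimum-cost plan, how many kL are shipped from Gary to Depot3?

Solving gives:
  Akron→Depot1: 55 × €9 = €495
  Akron→Depot2: 10 × €4 = €40
  Akron→Depot3: 5 × €6 = €30
  Gary→Depot3: 15 × €1 = €15
Total cost = €580.
So Gary→Depot3 carries 15 kL.

15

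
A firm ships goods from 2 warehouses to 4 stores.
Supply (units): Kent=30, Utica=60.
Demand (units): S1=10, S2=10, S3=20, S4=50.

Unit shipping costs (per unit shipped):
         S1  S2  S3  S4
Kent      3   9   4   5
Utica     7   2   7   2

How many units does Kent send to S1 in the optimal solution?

10

The minimum-cost plan:
  Kent→S1: 10 × 3 = 30
  Kent→S3: 20 × 4 = 80
  Utica→S2: 10 × 2 = 20
  Utica→S4: 50 × 2 = 100
Total cost = 230.
So Kent→S1 carries 10 units.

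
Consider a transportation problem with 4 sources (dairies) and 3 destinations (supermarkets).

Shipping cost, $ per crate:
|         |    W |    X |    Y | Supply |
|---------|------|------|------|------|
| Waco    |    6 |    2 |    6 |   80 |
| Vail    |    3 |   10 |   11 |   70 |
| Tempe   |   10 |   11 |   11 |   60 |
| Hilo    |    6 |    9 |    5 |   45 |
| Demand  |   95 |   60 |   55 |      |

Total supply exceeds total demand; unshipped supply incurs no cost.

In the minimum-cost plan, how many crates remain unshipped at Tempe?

Minimum-cost shipments:
  Waco->W: 10 × $6 = $60
  Waco->X: 60 × $2 = $120
  Waco->Y: 10 × $6 = $60
  Vail->W: 70 × $3 = $210
  Tempe->W: 15 × $10 = $150
  Hilo->Y: 45 × $5 = $225
Total cost = $825.
Tempe ships 15 of its 60, leaving 45.

45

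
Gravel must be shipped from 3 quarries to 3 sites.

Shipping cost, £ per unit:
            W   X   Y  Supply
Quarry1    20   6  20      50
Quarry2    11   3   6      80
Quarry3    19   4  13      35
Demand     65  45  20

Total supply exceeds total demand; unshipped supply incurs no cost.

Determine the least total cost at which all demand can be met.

1080

A cheapest plan:
  Quarry1->X: 15 × £6 = £90
  Quarry2->W: 65 × £11 = £715
  Quarry2->Y: 15 × £6 = £90
  Quarry3->X: 30 × £4 = £120
  Quarry3->Y: 5 × £13 = £65
Total = 90 + 715 + 90 + 120 + 65 = £1080.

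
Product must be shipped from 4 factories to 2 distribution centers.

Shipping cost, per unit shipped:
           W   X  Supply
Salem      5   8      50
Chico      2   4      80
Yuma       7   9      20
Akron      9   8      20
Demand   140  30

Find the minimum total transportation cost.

730

One minimum-cost allocation:
  Salem->W: 50 pallets
  Chico->W: 70 pallets
  Chico->X: 10 pallets
  Yuma->W: 20 pallets
  Akron->X: 20 pallets
Total cost = 730.
(Supply check: Salem ships 50; Chico ships 80; Yuma ships 20; Akron ships 20.)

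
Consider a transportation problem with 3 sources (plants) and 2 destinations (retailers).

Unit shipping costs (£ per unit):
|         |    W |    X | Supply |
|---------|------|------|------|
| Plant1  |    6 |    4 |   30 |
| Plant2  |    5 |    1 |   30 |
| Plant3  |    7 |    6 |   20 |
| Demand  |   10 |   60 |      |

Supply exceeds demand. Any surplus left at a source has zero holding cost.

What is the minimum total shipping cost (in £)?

220

A cheapest plan:
  Plant1->X: 30 units
  Plant2->X: 30 units
  Plant3->W: 10 units
Total cost = £220.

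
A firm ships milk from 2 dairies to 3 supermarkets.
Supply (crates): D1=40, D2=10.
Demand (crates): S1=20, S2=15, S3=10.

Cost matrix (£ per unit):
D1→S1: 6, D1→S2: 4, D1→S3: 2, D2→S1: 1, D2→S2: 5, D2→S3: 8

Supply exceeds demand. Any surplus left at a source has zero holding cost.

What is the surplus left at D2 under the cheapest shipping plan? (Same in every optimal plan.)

0

An optimal plan:
  D1 to S1: 10 × £6 = £60
  D1 to S2: 15 × £4 = £60
  D1 to S3: 10 × £2 = £20
  D2 to S1: 10 × £1 = £10
Total cost = £150.
D2 ships 10 of its 10, leaving 0.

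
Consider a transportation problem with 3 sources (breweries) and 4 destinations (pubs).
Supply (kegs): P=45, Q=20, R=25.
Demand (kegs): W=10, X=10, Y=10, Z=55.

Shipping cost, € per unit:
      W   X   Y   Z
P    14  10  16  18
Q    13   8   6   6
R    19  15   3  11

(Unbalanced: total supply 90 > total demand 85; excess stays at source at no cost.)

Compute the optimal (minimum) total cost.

An optimal shipping plan:
  P→W: 10 × €14 = €140
  P→X: 10 × €10 = €100
  P→Z: 20 × €18 = €360
  Q→Z: 20 × €6 = €120
  R→Y: 10 × €3 = €30
  R→Z: 15 × €11 = €165
Total = 140 + 100 + 360 + 120 + 30 + 165 = €915.
(Supply check: P ships 40; Q ships 20; R ships 25.)

915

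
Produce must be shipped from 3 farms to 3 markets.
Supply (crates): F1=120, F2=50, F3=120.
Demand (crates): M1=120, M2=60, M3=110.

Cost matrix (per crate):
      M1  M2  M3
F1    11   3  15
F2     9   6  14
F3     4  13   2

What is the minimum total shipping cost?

A cheapest plan:
  F1→M1: 60 × 11 = 660
  F1→M2: 60 × 3 = 180
  F2→M1: 50 × 9 = 450
  F3→M1: 10 × 4 = 40
  F3→M3: 110 × 2 = 220
Total = 660 + 180 + 450 + 40 + 220 = 1550.

1550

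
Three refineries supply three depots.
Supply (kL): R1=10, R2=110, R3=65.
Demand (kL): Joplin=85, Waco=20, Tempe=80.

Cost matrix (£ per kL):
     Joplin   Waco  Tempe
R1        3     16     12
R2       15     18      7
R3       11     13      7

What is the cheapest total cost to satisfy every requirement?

1795

An optimal shipping plan:
  R1 to Joplin: 10 × £3 = £30
  R2 to Joplin: 30 × £15 = £450
  R2 to Tempe: 80 × £7 = £560
  R3 to Joplin: 45 × £11 = £495
  R3 to Waco: 20 × £13 = £260
Total = 30 + 450 + 560 + 495 + 260 = £1795.
(Supply check: R1 ships 10; R2 ships 110; R3 ships 65.)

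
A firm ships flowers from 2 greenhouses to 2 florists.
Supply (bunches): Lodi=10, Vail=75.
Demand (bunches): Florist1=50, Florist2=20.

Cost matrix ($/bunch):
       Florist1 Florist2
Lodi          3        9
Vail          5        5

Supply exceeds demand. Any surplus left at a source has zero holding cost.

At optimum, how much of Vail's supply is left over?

An optimal plan:
  Lodi->Florist1: 10 bunches
  Vail->Florist1: 40 bunches
  Vail->Florist2: 20 bunches
Total cost = $330.
Vail ships 60 of its 75, leaving 15.

15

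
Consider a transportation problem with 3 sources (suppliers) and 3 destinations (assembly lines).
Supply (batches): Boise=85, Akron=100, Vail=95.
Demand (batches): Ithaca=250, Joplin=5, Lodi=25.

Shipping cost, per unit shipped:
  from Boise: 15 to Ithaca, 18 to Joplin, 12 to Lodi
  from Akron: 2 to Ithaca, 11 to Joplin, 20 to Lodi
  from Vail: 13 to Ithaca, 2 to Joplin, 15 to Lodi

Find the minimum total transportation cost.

2580

Optimal allocation:
  Boise to Ithaca: 60 × 15 = 900
  Boise to Lodi: 25 × 12 = 300
  Akron to Ithaca: 100 × 2 = 200
  Vail to Ithaca: 90 × 13 = 1170
  Vail to Joplin: 5 × 2 = 10
Total = 900 + 300 + 200 + 1170 + 10 = 2580.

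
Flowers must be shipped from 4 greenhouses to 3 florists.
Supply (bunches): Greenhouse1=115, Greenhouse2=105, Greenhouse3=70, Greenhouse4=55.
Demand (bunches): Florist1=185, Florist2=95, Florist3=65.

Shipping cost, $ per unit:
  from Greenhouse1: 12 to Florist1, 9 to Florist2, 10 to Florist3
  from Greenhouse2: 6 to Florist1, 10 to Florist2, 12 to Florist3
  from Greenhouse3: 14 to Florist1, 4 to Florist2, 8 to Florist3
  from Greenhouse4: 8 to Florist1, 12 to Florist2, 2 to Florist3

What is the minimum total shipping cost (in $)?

A cheapest plan:
  Greenhouse1->Florist1: 80 × $12 = $960
  Greenhouse1->Florist2: 25 × $9 = $225
  Greenhouse1->Florist3: 10 × $10 = $100
  Greenhouse2->Florist1: 105 × $6 = $630
  Greenhouse3->Florist2: 70 × $4 = $280
  Greenhouse4->Florist3: 55 × $2 = $110
Total = 960 + 225 + 100 + 630 + 280 + 110 = $2305.
(Supply check: Greenhouse1 ships 115; Greenhouse2 ships 105; Greenhouse3 ships 70; Greenhouse4 ships 55.)

2305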